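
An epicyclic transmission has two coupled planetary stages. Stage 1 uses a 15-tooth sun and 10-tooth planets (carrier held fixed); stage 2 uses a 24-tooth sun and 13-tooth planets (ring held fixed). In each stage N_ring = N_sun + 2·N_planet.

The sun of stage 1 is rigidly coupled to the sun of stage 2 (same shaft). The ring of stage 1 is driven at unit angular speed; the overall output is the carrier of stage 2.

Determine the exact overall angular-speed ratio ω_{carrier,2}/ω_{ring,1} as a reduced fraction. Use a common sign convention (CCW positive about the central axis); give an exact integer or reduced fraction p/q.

-28/37

Stage 1: N_ring = 15 + 2·10 = 35
Stage 1: 15(ω_s−ω_c) = −35(ω_r−ω_c),  ω_c=0, ω_r=1
Stage 1: ω_s = 0 − (35/15)(1−0) = -7/3
  ⇒ ω_s¹/ω_r¹ = -7/3
Stage 2: N_ring = 24 + 2·13 = 50
Stage 2: 24(ω_s−ω_c) = −50(ω_r−ω_c),  ω_r=0, ω_s=1
Stage 2: 24(1−ω_c) = −50(0−ω_c)  ⇒  74ω_c = 24  ⇒  ω_c = 12/37
  ⇒ ω_c²/ω_s² = 12/37
Coupling ω_s² = ω_s¹ ⇒ overall = -7/3 × 12/37 = -28/37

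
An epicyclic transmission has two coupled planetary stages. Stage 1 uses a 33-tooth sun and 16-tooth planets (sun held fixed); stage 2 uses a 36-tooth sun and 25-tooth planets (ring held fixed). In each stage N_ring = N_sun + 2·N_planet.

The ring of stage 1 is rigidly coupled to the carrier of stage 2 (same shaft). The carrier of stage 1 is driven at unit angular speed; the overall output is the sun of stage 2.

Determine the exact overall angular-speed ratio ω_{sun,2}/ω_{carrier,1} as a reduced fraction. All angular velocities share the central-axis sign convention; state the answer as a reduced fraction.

2989/585

Stage 1: N_ring = 33 + 2·16 = 65
Stage 1: 33(ω_s−ω_c) = −65(ω_r−ω_c),  ω_s=0, ω_c=1
Stage 1: ω_r = 1 − (33/65)(0−1) = 98/65
  ⇒ ω_r¹/ω_c¹ = 98/65
Stage 2: N_ring = 36 + 2·25 = 86
Stage 2: 36(ω_s−ω_c) = −86(ω_r−ω_c),  ω_r=0, ω_c=1
Stage 2: ω_s = 1 − (86/36)(0−1) = 61/18
  ⇒ ω_s²/ω_c² = 61/18
Coupling ω_c² = ω_r¹ ⇒ overall = 98/65 × 61/18 = 2989/585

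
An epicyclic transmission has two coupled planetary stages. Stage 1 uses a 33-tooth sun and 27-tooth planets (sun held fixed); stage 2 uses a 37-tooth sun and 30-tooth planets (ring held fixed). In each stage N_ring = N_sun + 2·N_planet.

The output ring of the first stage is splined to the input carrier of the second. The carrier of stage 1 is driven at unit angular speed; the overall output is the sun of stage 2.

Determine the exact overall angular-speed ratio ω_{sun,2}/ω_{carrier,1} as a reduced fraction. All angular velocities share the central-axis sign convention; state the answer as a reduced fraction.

5360/1073

Stage 1: N_ring = 33 + 2·27 = 87
Stage 1: 33(ω_s−ω_c) = −87(ω_r−ω_c),  ω_s=0, ω_c=1
Stage 1: ω_r = 1 − (33/87)(0−1) = 40/29
  ⇒ ω_r¹/ω_c¹ = 40/29
Stage 2: N_ring = 37 + 2·30 = 97
Stage 2: 37(ω_s−ω_c) = −97(ω_r−ω_c),  ω_r=0, ω_c=1
Stage 2: ω_s = 1 − (97/37)(0−1) = 134/37
  ⇒ ω_s²/ω_c² = 134/37
Coupling ω_c² = ω_r¹ ⇒ overall = 40/29 × 134/37 = 5360/1073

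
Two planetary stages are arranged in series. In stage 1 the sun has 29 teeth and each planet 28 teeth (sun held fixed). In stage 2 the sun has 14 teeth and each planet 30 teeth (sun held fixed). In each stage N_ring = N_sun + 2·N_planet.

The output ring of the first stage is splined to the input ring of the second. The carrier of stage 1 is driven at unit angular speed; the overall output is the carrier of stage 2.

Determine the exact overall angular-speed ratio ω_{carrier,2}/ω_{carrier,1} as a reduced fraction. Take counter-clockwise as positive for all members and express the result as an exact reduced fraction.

Stage 1: N_ring = 29 + 2·28 = 85
Stage 1: 29(ω_s−ω_c) = −85(ω_r−ω_c),  ω_s=0, ω_c=1
Stage 1: ω_r = 1 − (29/85)(0−1) = 114/85
  ⇒ ω_r¹/ω_c¹ = 114/85
Stage 2: N_ring = 14 + 2·30 = 74
Stage 2: 14(ω_s−ω_c) = −74(ω_r−ω_c),  ω_s=0, ω_r=1
Stage 2: 14(0−ω_c) = −74(1−ω_c)  ⇒  88ω_c = 74  ⇒  ω_c = 37/44
  ⇒ ω_c²/ω_r² = 37/44
Coupling ω_r² = ω_r¹ ⇒ overall = 114/85 × 37/44 = 2109/1870

2109/1870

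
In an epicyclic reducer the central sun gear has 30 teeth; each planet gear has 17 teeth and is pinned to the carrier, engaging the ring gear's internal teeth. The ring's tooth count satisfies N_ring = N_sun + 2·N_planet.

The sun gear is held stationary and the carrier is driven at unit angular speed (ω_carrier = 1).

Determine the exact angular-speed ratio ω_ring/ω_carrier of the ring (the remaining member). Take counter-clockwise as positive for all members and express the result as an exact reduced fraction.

47/32

N_ring = 30 + 2·17 = 64
30(ω_s−ω_c) = −64(ω_r−ω_c),  ω_s=0, ω_c=1
ω_r = 1 − (30/64)(0−1) = 47/32
ω_r/ω_c = 47/32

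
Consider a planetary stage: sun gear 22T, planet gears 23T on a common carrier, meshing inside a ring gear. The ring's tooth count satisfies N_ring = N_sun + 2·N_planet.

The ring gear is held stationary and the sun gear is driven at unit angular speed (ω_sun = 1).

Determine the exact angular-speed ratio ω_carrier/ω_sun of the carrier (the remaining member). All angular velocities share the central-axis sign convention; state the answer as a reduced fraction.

N_ring = 22 + 2·23 = 68
22(ω_s−ω_c) = −68(ω_r−ω_c),  ω_r=0, ω_s=1
22(1−ω_c) = −68(0−ω_c)  ⇒  90ω_c = 22  ⇒  ω_c = 11/45
ω_c/ω_s = 11/45

11/45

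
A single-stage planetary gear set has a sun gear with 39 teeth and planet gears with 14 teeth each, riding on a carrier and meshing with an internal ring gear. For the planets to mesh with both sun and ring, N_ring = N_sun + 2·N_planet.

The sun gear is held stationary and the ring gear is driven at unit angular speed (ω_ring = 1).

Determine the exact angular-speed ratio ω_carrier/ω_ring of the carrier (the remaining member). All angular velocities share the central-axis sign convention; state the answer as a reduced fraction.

N_ring = 39 + 2·14 = 67
39(ω_s−ω_c) = −67(ω_r−ω_c),  ω_s=0, ω_r=1
39(0−ω_c) = −67(1−ω_c)  ⇒  106ω_c = 67  ⇒  ω_c = 67/106
ω_c/ω_r = 67/106

67/106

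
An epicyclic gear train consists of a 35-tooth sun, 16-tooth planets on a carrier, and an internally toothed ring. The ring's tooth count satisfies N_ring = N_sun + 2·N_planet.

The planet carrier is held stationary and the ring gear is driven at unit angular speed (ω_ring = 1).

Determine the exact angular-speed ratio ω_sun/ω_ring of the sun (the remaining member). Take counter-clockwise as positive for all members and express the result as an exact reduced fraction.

N_ring = 35 + 2·16 = 67
35(ω_s−ω_c) = −67(ω_r−ω_c),  ω_c=0, ω_r=1
ω_s = 0 − (67/35)(1−0) = -67/35
ω_s/ω_r = -67/35

-67/35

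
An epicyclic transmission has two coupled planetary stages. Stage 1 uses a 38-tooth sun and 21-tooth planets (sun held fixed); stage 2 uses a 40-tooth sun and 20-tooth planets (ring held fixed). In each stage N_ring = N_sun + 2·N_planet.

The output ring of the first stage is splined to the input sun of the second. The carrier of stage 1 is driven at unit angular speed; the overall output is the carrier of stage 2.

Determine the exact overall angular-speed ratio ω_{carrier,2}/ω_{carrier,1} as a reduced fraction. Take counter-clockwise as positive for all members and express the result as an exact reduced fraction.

Stage 1: N_ring = 38 + 2·21 = 80
Stage 1: 38(ω_s−ω_c) = −80(ω_r−ω_c),  ω_s=0, ω_c=1
Stage 1: ω_r = 1 − (38/80)(0−1) = 59/40
  ⇒ ω_r¹/ω_c¹ = 59/40
Stage 2: N_ring = 40 + 2·20 = 80
Stage 2: 40(ω_s−ω_c) = −80(ω_r−ω_c),  ω_r=0, ω_s=1
Stage 2: 40(1−ω_c) = −80(0−ω_c)  ⇒  120ω_c = 40  ⇒  ω_c = 1/3
  ⇒ ω_c²/ω_s² = 1/3
Coupling ω_s² = ω_r¹ ⇒ overall = 59/40 × 1/3 = 59/120

59/120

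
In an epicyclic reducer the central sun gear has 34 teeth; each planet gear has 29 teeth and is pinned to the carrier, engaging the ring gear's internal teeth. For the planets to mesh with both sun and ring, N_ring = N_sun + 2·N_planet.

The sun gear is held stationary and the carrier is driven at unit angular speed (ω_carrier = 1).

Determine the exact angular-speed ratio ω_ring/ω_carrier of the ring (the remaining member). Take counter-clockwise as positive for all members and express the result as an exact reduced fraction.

63/46

N_ring = 34 + 2·29 = 92
34(ω_s−ω_c) = −92(ω_r−ω_c),  ω_s=0, ω_c=1
ω_r = 1 − (34/92)(0−1) = 63/46
ω_r/ω_c = 63/46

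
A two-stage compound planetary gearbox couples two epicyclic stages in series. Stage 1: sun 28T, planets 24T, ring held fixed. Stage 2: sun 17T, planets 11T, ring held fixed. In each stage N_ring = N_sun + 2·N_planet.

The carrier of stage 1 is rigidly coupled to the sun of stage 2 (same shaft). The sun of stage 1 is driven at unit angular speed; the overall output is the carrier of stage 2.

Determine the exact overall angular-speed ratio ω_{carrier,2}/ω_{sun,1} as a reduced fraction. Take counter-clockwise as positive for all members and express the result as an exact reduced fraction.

17/208

Stage 1: N_ring = 28 + 2·24 = 76
Stage 1: 28(ω_s−ω_c) = −76(ω_r−ω_c),  ω_r=0, ω_s=1
Stage 1: 28(1−ω_c) = −76(0−ω_c)  ⇒  104ω_c = 28  ⇒  ω_c = 7/26
  ⇒ ω_c¹/ω_s¹ = 7/26
Stage 2: N_ring = 17 + 2·11 = 39
Stage 2: 17(ω_s−ω_c) = −39(ω_r−ω_c),  ω_r=0, ω_s=1
Stage 2: 17(1−ω_c) = −39(0−ω_c)  ⇒  56ω_c = 17  ⇒  ω_c = 17/56
  ⇒ ω_c²/ω_s² = 17/56
Coupling ω_s² = ω_c¹ ⇒ overall = 7/26 × 17/56 = 17/208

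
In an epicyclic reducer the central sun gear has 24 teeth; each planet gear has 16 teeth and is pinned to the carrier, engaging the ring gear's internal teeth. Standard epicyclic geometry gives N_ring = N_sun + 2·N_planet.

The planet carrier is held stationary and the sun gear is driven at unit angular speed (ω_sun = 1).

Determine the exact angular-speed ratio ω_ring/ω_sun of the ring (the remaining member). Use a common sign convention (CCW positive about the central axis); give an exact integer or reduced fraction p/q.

-3/7

N_ring = 24 + 2·16 = 56
24(ω_s−ω_c) = −56(ω_r−ω_c),  ω_c=0, ω_s=1
ω_r = 0 − (24/56)(1−0) = -3/7
ω_r/ω_s = -3/7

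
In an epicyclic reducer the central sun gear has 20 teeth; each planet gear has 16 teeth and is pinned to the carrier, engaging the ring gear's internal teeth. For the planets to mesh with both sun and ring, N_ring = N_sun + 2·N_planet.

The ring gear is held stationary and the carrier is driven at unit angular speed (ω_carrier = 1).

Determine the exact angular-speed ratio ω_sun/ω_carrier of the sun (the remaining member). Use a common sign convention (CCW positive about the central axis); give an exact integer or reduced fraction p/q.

18/5

N_ring = 20 + 2·16 = 52
20(ω_s−ω_c) = −52(ω_r−ω_c),  ω_r=0, ω_c=1
ω_s = 1 − (52/20)(0−1) = 18/5
ω_s/ω_c = 18/5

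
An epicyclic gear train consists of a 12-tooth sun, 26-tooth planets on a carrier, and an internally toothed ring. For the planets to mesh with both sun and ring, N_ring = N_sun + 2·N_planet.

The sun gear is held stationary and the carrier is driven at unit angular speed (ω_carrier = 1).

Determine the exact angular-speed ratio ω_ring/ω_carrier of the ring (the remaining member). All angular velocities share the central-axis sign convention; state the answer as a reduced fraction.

N_ring = 12 + 2·26 = 64
12(ω_s−ω_c) = −64(ω_r−ω_c),  ω_s=0, ω_c=1
ω_r = 1 − (12/64)(0−1) = 19/16
ω_r/ω_c = 19/16

19/16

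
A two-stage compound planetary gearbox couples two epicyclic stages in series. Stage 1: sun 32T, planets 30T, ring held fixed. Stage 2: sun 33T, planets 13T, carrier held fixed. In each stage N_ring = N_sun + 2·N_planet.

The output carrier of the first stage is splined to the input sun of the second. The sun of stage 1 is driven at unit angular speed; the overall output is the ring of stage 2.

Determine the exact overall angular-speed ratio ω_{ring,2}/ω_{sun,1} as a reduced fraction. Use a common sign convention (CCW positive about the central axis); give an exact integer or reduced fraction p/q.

-264/1829

Stage 1: N_ring = 32 + 2·30 = 92
Stage 1: 32(ω_s−ω_c) = −92(ω_r−ω_c),  ω_r=0, ω_s=1
Stage 1: 32(1−ω_c) = −92(0−ω_c)  ⇒  124ω_c = 32  ⇒  ω_c = 8/31
  ⇒ ω_c¹/ω_s¹ = 8/31
Stage 2: N_ring = 33 + 2·13 = 59
Stage 2: 33(ω_s−ω_c) = −59(ω_r−ω_c),  ω_c=0, ω_s=1
Stage 2: ω_r = 0 − (33/59)(1−0) = -33/59
  ⇒ ω_r²/ω_s² = -33/59
Coupling ω_s² = ω_c¹ ⇒ overall = 8/31 × -33/59 = -264/1829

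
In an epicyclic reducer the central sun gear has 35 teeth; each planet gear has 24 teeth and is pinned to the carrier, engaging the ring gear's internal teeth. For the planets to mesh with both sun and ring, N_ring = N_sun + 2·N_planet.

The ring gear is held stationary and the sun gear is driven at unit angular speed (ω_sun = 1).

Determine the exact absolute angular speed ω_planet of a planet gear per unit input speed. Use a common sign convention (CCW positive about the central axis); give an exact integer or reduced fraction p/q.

N_ring = 35 + 2·24 = 83
35(ω_s−ω_c) = −83(ω_r−ω_c),  ω_r=0, ω_s=1
35(1−ω_c) = −83(0−ω_c)  ⇒  118ω_c = 35  ⇒  ω_c = 35/118
sun–planet: 35·(1−35/118) = −24·(ω_p−ω_c)  ⇒  ω_p−ω_c = −(35/24)·(83/118) = -2905/2832
ω_p = 35/118 − 2905/2832 = -35/48

-35/48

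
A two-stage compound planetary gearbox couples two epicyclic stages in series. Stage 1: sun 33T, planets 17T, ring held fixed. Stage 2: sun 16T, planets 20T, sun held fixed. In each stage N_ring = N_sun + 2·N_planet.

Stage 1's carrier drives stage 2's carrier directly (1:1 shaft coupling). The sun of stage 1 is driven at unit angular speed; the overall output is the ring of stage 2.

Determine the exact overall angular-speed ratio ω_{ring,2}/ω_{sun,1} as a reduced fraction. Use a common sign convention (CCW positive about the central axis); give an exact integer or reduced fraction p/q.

Stage 1: N_ring = 33 + 2·17 = 67
Stage 1: 33(ω_s−ω_c) = −67(ω_r−ω_c),  ω_r=0, ω_s=1
Stage 1: 33(1−ω_c) = −67(0−ω_c)  ⇒  100ω_c = 33  ⇒  ω_c = 33/100
  ⇒ ω_c¹/ω_s¹ = 33/100
Stage 2: N_ring = 16 + 2·20 = 56
Stage 2: 16(ω_s−ω_c) = −56(ω_r−ω_c),  ω_s=0, ω_c=1
Stage 2: ω_r = 1 − (16/56)(0−1) = 9/7
  ⇒ ω_r²/ω_c² = 9/7
Coupling ω_c² = ω_c¹ ⇒ overall = 33/100 × 9/7 = 297/700

297/700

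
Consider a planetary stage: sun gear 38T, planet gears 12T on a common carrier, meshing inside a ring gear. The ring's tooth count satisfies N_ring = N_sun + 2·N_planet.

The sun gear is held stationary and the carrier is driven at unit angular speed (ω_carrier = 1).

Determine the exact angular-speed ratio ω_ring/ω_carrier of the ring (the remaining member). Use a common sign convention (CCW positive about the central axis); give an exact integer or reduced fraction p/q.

50/31

N_ring = 38 + 2·12 = 62
38(ω_s−ω_c) = −62(ω_r−ω_c),  ω_s=0, ω_c=1
ω_r = 1 − (38/62)(0−1) = 50/31
ω_r/ω_c = 50/31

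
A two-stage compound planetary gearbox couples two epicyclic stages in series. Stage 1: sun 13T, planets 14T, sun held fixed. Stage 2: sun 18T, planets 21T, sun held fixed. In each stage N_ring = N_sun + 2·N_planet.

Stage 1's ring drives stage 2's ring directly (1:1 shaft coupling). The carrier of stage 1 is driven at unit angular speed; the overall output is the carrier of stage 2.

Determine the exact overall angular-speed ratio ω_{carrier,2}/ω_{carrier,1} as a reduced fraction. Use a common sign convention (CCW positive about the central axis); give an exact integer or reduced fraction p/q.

Stage 1: N_ring = 13 + 2·14 = 41
Stage 1: 13(ω_s−ω_c) = −41(ω_r−ω_c),  ω_s=0, ω_c=1
Stage 1: ω_r = 1 − (13/41)(0−1) = 54/41
  ⇒ ω_r¹/ω_c¹ = 54/41
Stage 2: N_ring = 18 + 2·21 = 60
Stage 2: 18(ω_s−ω_c) = −60(ω_r−ω_c),  ω_s=0, ω_r=1
Stage 2: 18(0−ω_c) = −60(1−ω_c)  ⇒  78ω_c = 60  ⇒  ω_c = 10/13
  ⇒ ω_c²/ω_r² = 10/13
Coupling ω_r² = ω_r¹ ⇒ overall = 54/41 × 10/13 = 540/533

540/533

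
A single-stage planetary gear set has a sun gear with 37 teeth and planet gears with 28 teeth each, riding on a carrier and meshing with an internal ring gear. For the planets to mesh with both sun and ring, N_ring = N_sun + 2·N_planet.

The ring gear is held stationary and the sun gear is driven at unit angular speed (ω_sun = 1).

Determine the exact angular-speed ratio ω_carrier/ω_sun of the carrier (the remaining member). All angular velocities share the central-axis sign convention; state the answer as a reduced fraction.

37/130

N_ring = 37 + 2·28 = 93
37(ω_s−ω_c) = −93(ω_r−ω_c),  ω_r=0, ω_s=1
37(1−ω_c) = −93(0−ω_c)  ⇒  130ω_c = 37  ⇒  ω_c = 37/130
ω_c/ω_s = 37/130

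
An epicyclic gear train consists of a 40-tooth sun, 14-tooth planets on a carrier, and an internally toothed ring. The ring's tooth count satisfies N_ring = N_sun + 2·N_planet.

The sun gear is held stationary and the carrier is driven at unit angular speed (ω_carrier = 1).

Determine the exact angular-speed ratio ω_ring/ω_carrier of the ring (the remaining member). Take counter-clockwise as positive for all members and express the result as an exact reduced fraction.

N_ring = 40 + 2·14 = 68
40(ω_s−ω_c) = −68(ω_r−ω_c),  ω_s=0, ω_c=1
ω_r = 1 − (40/68)(0−1) = 27/17
ω_r/ω_c = 27/17

27/17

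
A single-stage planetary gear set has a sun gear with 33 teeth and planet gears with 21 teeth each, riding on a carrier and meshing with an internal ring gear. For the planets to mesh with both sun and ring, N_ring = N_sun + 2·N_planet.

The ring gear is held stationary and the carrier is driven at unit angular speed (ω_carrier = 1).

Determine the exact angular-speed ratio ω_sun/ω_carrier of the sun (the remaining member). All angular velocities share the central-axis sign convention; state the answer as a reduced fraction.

36/11

N_ring = 33 + 2·21 = 75
33(ω_s−ω_c) = −75(ω_r−ω_c),  ω_r=0, ω_c=1
ω_s = 1 − (75/33)(0−1) = 36/11
ω_s/ω_c = 36/11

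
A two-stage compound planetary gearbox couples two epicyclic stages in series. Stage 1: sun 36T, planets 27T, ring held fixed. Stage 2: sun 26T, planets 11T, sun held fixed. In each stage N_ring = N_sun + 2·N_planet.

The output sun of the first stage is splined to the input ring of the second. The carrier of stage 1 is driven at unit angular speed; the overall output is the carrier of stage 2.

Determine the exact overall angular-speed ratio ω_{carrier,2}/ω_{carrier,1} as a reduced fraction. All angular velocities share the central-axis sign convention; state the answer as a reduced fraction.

Stage 1: N_ring = 36 + 2·27 = 90
Stage 1: 36(ω_s−ω_c) = −90(ω_r−ω_c),  ω_r=0, ω_c=1
Stage 1: ω_s = 1 − (90/36)(0−1) = 7/2
  ⇒ ω_s¹/ω_c¹ = 7/2
Stage 2: N_ring = 26 + 2·11 = 48
Stage 2: 26(ω_s−ω_c) = −48(ω_r−ω_c),  ω_s=0, ω_r=1
Stage 2: 26(0−ω_c) = −48(1−ω_c)  ⇒  74ω_c = 48  ⇒  ω_c = 24/37
  ⇒ ω_c²/ω_r² = 24/37
Coupling ω_r² = ω_s¹ ⇒ overall = 7/2 × 24/37 = 84/37

84/37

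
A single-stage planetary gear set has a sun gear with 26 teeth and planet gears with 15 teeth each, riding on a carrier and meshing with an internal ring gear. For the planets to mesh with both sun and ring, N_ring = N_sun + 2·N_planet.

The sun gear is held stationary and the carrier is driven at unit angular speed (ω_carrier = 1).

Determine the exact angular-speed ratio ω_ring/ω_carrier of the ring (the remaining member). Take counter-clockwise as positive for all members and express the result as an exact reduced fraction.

41/28

N_ring = 26 + 2·15 = 56
26(ω_s−ω_c) = −56(ω_r−ω_c),  ω_s=0, ω_c=1
ω_r = 1 − (26/56)(0−1) = 41/28
ω_r/ω_c = 41/28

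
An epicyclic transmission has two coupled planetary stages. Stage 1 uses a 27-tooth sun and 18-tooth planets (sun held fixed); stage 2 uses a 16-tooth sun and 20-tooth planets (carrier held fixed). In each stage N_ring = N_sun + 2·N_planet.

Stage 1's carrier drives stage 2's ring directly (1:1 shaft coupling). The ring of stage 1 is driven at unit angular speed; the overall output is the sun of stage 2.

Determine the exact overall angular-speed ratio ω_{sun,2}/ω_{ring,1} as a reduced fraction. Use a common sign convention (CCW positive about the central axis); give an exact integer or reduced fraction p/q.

-49/20

Stage 1: N_ring = 27 + 2·18 = 63
Stage 1: 27(ω_s−ω_c) = −63(ω_r−ω_c),  ω_s=0, ω_r=1
Stage 1: 27(0−ω_c) = −63(1−ω_c)  ⇒  90ω_c = 63  ⇒  ω_c = 7/10
  ⇒ ω_c¹/ω_r¹ = 7/10
Stage 2: N_ring = 16 + 2·20 = 56
Stage 2: 16(ω_s−ω_c) = −56(ω_r−ω_c),  ω_c=0, ω_r=1
Stage 2: ω_s = 0 − (56/16)(1−0) = -7/2
  ⇒ ω_s²/ω_r² = -7/2
Coupling ω_r² = ω_c¹ ⇒ overall = 7/10 × -7/2 = -49/20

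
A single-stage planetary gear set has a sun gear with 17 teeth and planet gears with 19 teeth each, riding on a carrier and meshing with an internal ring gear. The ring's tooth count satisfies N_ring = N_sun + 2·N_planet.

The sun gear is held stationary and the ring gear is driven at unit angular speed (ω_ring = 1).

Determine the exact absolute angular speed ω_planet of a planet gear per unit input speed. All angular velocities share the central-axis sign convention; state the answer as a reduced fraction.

55/38

N_ring = 17 + 2·19 = 55
17(ω_s−ω_c) = −55(ω_r−ω_c),  ω_s=0, ω_r=1
17(0−ω_c) = −55(1−ω_c)  ⇒  72ω_c = 55  ⇒  ω_c = 55/72
sun–planet: 17·(0−55/72) = −19·(ω_p−ω_c)  ⇒  ω_p−ω_c = −(17/19)·(-55/72) = 935/1368
ω_p = 55/72 + 935/1368 = 55/38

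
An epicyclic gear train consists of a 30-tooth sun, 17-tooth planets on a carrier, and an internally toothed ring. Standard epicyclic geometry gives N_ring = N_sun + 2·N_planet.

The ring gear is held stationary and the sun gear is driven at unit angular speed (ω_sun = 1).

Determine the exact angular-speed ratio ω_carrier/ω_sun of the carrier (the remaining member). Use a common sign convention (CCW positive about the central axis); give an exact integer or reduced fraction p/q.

15/47

N_ring = 30 + 2·17 = 64
30(ω_s−ω_c) = −64(ω_r−ω_c),  ω_r=0, ω_s=1
30(1−ω_c) = −64(0−ω_c)  ⇒  94ω_c = 30  ⇒  ω_c = 15/47
ω_c/ω_s = 15/47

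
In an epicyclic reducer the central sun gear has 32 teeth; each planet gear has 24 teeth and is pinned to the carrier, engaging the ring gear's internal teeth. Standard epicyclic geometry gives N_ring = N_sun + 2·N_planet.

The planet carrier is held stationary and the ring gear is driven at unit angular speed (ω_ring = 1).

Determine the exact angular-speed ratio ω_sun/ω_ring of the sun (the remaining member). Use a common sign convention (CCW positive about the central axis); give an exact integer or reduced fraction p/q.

-5/2

N_ring = 32 + 2·24 = 80
32(ω_s−ω_c) = −80(ω_r−ω_c),  ω_c=0, ω_r=1
ω_s = 0 − (80/32)(1−0) = -5/2
ω_s/ω_r = -5/2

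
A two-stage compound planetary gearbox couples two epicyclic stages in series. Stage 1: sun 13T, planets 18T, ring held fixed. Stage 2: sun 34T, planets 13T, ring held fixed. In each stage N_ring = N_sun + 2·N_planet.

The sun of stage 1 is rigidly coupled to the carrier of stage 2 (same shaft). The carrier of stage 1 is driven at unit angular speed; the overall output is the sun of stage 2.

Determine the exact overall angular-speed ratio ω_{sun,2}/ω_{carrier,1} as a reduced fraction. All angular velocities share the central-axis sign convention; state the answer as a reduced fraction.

Stage 1: N_ring = 13 + 2·18 = 49
Stage 1: 13(ω_s−ω_c) = −49(ω_r−ω_c),  ω_r=0, ω_c=1
Stage 1: ω_s = 1 − (49/13)(0−1) = 62/13
  ⇒ ω_s¹/ω_c¹ = 62/13
Stage 2: N_ring = 34 + 2·13 = 60
Stage 2: 34(ω_s−ω_c) = −60(ω_r−ω_c),  ω_r=0, ω_c=1
Stage 2: ω_s = 1 − (60/34)(0−1) = 47/17
  ⇒ ω_s²/ω_c² = 47/17
Coupling ω_c² = ω_s¹ ⇒ overall = 62/13 × 47/17 = 2914/221

2914/221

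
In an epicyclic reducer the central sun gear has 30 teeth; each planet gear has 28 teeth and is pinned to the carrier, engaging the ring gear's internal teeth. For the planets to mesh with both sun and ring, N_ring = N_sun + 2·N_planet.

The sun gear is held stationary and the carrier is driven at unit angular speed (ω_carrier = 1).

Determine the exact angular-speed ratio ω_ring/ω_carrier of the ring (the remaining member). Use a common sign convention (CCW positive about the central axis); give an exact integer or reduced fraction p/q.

N_ring = 30 + 2·28 = 86
30(ω_s−ω_c) = −86(ω_r−ω_c),  ω_s=0, ω_c=1
ω_r = 1 − (30/86)(0−1) = 58/43
ω_r/ω_c = 58/43

58/43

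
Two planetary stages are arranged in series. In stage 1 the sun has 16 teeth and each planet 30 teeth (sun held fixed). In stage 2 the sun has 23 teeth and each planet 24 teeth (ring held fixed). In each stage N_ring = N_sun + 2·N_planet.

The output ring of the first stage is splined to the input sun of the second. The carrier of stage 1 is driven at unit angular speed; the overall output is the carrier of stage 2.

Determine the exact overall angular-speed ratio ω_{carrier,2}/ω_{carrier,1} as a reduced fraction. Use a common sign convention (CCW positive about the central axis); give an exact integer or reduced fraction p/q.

Stage 1: N_ring = 16 + 2·30 = 76
Stage 1: 16(ω_s−ω_c) = −76(ω_r−ω_c),  ω_s=0, ω_c=1
Stage 1: ω_r = 1 − (16/76)(0−1) = 23/19
  ⇒ ω_r¹/ω_c¹ = 23/19
Stage 2: N_ring = 23 + 2·24 = 71
Stage 2: 23(ω_s−ω_c) = −71(ω_r−ω_c),  ω_r=0, ω_s=1
Stage 2: 23(1−ω_c) = −71(0−ω_c)  ⇒  94ω_c = 23  ⇒  ω_c = 23/94
  ⇒ ω_c²/ω_s² = 23/94
Coupling ω_s² = ω_r¹ ⇒ overall = 23/19 × 23/94 = 529/1786

529/1786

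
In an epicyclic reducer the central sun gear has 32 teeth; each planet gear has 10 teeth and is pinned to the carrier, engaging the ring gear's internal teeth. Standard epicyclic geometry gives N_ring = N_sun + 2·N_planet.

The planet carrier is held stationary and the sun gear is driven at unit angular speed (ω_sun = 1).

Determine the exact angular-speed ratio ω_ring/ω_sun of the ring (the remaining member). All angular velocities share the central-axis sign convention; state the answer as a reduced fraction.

-8/13

N_ring = 32 + 2·10 = 52
32(ω_s−ω_c) = −52(ω_r−ω_c),  ω_c=0, ω_s=1
ω_r = 0 − (32/52)(1−0) = -8/13
ω_r/ω_s = -8/13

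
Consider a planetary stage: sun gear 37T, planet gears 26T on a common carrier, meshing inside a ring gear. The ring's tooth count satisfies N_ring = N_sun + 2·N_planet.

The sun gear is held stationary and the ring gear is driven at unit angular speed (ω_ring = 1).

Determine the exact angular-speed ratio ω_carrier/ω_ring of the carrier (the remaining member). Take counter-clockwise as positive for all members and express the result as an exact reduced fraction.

89/126

N_ring = 37 + 2·26 = 89
37(ω_s−ω_c) = −89(ω_r−ω_c),  ω_s=0, ω_r=1
37(0−ω_c) = −89(1−ω_c)  ⇒  126ω_c = 89  ⇒  ω_c = 89/126
ω_c/ω_r = 89/126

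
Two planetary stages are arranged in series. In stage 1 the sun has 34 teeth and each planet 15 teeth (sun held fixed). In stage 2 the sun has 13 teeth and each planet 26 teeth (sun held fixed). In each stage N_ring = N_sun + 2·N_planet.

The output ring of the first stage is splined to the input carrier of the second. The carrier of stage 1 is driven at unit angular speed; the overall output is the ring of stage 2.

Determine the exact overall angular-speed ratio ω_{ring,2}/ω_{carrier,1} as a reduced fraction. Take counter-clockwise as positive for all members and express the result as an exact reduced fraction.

147/80

Stage 1: N_ring = 34 + 2·15 = 64
Stage 1: 34(ω_s−ω_c) = −64(ω_r−ω_c),  ω_s=0, ω_c=1
Stage 1: ω_r = 1 − (34/64)(0−1) = 49/32
  ⇒ ω_r¹/ω_c¹ = 49/32
Stage 2: N_ring = 13 + 2·26 = 65
Stage 2: 13(ω_s−ω_c) = −65(ω_r−ω_c),  ω_s=0, ω_c=1
Stage 2: ω_r = 1 − (13/65)(0−1) = 6/5
  ⇒ ω_r²/ω_c² = 6/5
Coupling ω_c² = ω_r¹ ⇒ overall = 49/32 × 6/5 = 147/80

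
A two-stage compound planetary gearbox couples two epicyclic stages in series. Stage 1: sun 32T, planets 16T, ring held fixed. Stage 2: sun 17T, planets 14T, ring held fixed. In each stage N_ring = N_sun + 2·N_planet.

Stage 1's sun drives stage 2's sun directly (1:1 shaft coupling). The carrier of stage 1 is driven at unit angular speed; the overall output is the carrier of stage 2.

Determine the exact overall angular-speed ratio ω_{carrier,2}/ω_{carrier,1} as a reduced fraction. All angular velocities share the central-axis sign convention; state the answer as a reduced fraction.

51/62

Stage 1: N_ring = 32 + 2·16 = 64
Stage 1: 32(ω_s−ω_c) = −64(ω_r−ω_c),  ω_r=0, ω_c=1
Stage 1: ω_s = 1 − (64/32)(0−1) = 3
  ⇒ ω_s¹/ω_c¹ = 3
Stage 2: N_ring = 17 + 2·14 = 45
Stage 2: 17(ω_s−ω_c) = −45(ω_r−ω_c),  ω_r=0, ω_s=1
Stage 2: 17(1−ω_c) = −45(0−ω_c)  ⇒  62ω_c = 17  ⇒  ω_c = 17/62
  ⇒ ω_c²/ω_s² = 17/62
Coupling ω_s² = ω_s¹ ⇒ overall = 3 × 17/62 = 51/62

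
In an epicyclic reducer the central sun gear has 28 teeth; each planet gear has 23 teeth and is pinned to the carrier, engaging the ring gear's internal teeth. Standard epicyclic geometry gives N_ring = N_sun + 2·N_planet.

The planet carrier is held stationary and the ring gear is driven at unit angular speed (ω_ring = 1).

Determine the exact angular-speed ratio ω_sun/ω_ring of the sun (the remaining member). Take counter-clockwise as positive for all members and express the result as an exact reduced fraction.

N_ring = 28 + 2·23 = 74
28(ω_s−ω_c) = −74(ω_r−ω_c),  ω_c=0, ω_r=1
ω_s = 0 − (74/28)(1−0) = -37/14
ω_s/ω_r = -37/14

-37/14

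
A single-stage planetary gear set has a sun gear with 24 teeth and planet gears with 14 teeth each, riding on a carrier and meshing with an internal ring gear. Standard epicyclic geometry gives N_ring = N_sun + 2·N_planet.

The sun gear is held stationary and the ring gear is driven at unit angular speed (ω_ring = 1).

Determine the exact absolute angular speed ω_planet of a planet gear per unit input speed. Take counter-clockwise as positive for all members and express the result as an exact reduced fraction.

N_ring = 24 + 2·14 = 52
24(ω_s−ω_c) = −52(ω_r−ω_c),  ω_s=0, ω_r=1
24(0−ω_c) = −52(1−ω_c)  ⇒  76ω_c = 52  ⇒  ω_c = 13/19
sun–planet: 24·(0−13/19) = −14·(ω_p−ω_c)  ⇒  ω_p−ω_c = −(24/14)·(-13/19) = 156/133
ω_p = 13/19 + 156/133 = 13/7

13/7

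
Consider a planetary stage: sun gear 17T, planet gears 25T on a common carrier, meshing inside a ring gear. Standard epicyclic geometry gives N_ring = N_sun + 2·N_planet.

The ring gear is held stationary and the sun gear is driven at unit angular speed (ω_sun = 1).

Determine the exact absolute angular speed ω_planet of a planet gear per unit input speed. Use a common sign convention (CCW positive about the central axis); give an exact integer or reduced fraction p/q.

-17/50

N_ring = 17 + 2·25 = 67
17(ω_s−ω_c) = −67(ω_r−ω_c),  ω_r=0, ω_s=1
17(1−ω_c) = −67(0−ω_c)  ⇒  84ω_c = 17  ⇒  ω_c = 17/84
sun–planet: 17·(1−17/84) = −25·(ω_p−ω_c)  ⇒  ω_p−ω_c = −(17/25)·(67/84) = -1139/2100
ω_p = 17/84 − 1139/2100 = -17/50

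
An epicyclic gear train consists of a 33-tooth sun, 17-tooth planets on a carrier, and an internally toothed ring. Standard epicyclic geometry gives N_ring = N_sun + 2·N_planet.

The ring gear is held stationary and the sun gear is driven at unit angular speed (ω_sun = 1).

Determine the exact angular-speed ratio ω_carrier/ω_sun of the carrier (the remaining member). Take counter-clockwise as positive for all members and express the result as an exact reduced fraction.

33/100

N_ring = 33 + 2·17 = 67
33(ω_s−ω_c) = −67(ω_r−ω_c),  ω_r=0, ω_s=1
33(1−ω_c) = −67(0−ω_c)  ⇒  100ω_c = 33  ⇒  ω_c = 33/100
ω_c/ω_s = 33/100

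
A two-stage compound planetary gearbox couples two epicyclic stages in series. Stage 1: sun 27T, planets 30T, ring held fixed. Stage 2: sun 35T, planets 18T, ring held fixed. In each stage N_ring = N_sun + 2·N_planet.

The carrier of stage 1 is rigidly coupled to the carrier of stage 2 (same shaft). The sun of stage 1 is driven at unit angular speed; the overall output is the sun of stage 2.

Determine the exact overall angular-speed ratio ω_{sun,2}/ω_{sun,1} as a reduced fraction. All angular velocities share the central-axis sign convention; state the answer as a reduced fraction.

477/665

Stage 1: N_ring = 27 + 2·30 = 87
Stage 1: 27(ω_s−ω_c) = −87(ω_r−ω_c),  ω_r=0, ω_s=1
Stage 1: 27(1−ω_c) = −87(0−ω_c)  ⇒  114ω_c = 27  ⇒  ω_c = 9/38
  ⇒ ω_c¹/ω_s¹ = 9/38
Stage 2: N_ring = 35 + 2·18 = 71
Stage 2: 35(ω_s−ω_c) = −71(ω_r−ω_c),  ω_r=0, ω_c=1
Stage 2: ω_s = 1 − (71/35)(0−1) = 106/35
  ⇒ ω_s²/ω_c² = 106/35
Coupling ω_c² = ω_c¹ ⇒ overall = 9/38 × 106/35 = 477/665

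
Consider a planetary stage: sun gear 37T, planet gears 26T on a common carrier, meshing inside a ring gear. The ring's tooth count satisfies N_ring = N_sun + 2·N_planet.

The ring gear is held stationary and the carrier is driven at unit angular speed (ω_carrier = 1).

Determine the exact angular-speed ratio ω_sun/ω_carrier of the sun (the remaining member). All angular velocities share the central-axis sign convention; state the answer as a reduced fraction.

126/37

N_ring = 37 + 2·26 = 89
37(ω_s−ω_c) = −89(ω_r−ω_c),  ω_r=0, ω_c=1
ω_s = 1 − (89/37)(0−1) = 126/37
ω_s/ω_c = 126/37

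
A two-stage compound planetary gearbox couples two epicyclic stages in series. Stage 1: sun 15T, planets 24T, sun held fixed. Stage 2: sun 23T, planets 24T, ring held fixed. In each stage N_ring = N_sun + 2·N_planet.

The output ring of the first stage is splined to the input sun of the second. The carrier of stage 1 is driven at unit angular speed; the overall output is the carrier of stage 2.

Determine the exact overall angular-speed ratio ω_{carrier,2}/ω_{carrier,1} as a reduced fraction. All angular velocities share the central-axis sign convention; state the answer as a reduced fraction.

Stage 1: N_ring = 15 + 2·24 = 63
Stage 1: 15(ω_s−ω_c) = −63(ω_r−ω_c),  ω_s=0, ω_c=1
Stage 1: ω_r = 1 − (15/63)(0−1) = 26/21
  ⇒ ω_r¹/ω_c¹ = 26/21
Stage 2: N_ring = 23 + 2·24 = 71
Stage 2: 23(ω_s−ω_c) = −71(ω_r−ω_c),  ω_r=0, ω_s=1
Stage 2: 23(1−ω_c) = −71(0−ω_c)  ⇒  94ω_c = 23  ⇒  ω_c = 23/94
  ⇒ ω_c²/ω_s² = 23/94
Coupling ω_s² = ω_r¹ ⇒ overall = 26/21 × 23/94 = 299/987

299/987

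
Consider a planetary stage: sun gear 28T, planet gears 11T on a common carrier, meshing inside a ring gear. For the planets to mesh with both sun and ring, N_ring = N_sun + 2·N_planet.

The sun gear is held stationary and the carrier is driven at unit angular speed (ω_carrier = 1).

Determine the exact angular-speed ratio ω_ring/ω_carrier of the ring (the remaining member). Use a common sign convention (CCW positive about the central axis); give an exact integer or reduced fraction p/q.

39/25

N_ring = 28 + 2·11 = 50
28(ω_s−ω_c) = −50(ω_r−ω_c),  ω_s=0, ω_c=1
ω_r = 1 − (28/50)(0−1) = 39/25
ω_r/ω_c = 39/25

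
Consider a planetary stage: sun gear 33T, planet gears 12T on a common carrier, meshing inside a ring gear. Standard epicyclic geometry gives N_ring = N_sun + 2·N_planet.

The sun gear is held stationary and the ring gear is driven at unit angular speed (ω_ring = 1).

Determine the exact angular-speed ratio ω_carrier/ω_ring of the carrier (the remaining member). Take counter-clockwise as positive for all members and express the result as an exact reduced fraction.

N_ring = 33 + 2·12 = 57
33(ω_s−ω_c) = −57(ω_r−ω_c),  ω_s=0, ω_r=1
33(0−ω_c) = −57(1−ω_c)  ⇒  90ω_c = 57  ⇒  ω_c = 19/30
ω_c/ω_r = 19/30

19/30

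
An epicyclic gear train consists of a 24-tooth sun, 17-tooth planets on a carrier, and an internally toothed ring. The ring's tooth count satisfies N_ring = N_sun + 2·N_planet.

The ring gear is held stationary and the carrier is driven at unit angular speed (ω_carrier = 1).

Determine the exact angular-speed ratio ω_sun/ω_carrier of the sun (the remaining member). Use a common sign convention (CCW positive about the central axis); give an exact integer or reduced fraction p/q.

N_ring = 24 + 2·17 = 58
24(ω_s−ω_c) = −58(ω_r−ω_c),  ω_r=0, ω_c=1
ω_s = 1 − (58/24)(0−1) = 41/12
ω_s/ω_c = 41/12

41/12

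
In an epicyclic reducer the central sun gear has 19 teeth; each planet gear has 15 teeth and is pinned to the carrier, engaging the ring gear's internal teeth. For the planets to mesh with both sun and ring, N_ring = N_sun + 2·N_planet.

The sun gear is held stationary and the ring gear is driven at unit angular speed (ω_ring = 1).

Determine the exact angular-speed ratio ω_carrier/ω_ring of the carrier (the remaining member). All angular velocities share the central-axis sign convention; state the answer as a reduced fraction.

N_ring = 19 + 2·15 = 49
19(ω_s−ω_c) = −49(ω_r−ω_c),  ω_s=0, ω_r=1
19(0−ω_c) = −49(1−ω_c)  ⇒  68ω_c = 49  ⇒  ω_c = 49/68
ω_c/ω_r = 49/68

49/68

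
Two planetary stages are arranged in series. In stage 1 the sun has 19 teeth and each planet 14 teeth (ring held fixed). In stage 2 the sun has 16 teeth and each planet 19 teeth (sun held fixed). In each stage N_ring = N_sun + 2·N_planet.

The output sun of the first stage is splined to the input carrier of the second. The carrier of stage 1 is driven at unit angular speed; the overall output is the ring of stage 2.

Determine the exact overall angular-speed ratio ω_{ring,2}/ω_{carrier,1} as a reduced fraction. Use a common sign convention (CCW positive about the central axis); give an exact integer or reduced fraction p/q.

770/171

Stage 1: N_ring = 19 + 2·14 = 47
Stage 1: 19(ω_s−ω_c) = −47(ω_r−ω_c),  ω_r=0, ω_c=1
Stage 1: ω_s = 1 − (47/19)(0−1) = 66/19
  ⇒ ω_s¹/ω_c¹ = 66/19
Stage 2: N_ring = 16 + 2·19 = 54
Stage 2: 16(ω_s−ω_c) = −54(ω_r−ω_c),  ω_s=0, ω_c=1
Stage 2: ω_r = 1 − (16/54)(0−1) = 35/27
  ⇒ ω_r²/ω_c² = 35/27
Coupling ω_c² = ω_s¹ ⇒ overall = 66/19 × 35/27 = 770/171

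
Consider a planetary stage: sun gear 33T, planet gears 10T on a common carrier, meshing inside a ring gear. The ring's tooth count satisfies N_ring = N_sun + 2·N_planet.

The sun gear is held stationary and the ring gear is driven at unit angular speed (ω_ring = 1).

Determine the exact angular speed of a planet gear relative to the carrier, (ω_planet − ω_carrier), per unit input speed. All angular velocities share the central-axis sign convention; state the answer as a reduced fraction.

N_ring = 33 + 2·10 = 53
33(ω_s−ω_c) = −53(ω_r−ω_c),  ω_s=0, ω_r=1
33(0−ω_c) = −53(1−ω_c)  ⇒  86ω_c = 53  ⇒  ω_c = 53/86
sun–planet: 33·(0−53/86) = −10·(ω_p−ω_c)  ⇒  ω_p−ω_c = −(33/10)·(-53/86) = 1749/860

1749/860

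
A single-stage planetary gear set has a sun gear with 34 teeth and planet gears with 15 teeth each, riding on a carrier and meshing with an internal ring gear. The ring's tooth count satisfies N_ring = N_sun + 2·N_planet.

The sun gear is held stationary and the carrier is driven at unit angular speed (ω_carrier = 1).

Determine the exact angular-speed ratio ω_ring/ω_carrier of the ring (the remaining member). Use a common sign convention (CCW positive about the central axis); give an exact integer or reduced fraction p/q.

N_ring = 34 + 2·15 = 64
34(ω_s−ω_c) = −64(ω_r−ω_c),  ω_s=0, ω_c=1
ω_r = 1 − (34/64)(0−1) = 49/32
ω_r/ω_c = 49/32

49/32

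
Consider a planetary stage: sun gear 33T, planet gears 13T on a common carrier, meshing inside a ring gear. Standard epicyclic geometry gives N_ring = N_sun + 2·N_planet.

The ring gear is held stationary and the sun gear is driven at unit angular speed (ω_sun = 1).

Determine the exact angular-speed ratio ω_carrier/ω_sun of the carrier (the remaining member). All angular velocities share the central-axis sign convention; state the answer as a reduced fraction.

33/92

N_ring = 33 + 2·13 = 59
33(ω_s−ω_c) = −59(ω_r−ω_c),  ω_r=0, ω_s=1
33(1−ω_c) = −59(0−ω_c)  ⇒  92ω_c = 33  ⇒  ω_c = 33/92
ω_c/ω_s = 33/92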